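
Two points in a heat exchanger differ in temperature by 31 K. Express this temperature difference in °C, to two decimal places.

31.00°C

Kelvin and Celsius degrees are the same size, so the interval is unchanged: 31.00.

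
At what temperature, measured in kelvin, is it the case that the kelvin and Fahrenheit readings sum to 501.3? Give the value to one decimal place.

343.2 K

Let K be the kelvin reading. The Fahrenheit reading is F = 1.8·K - 459.67.
Require K + F = 501.3: (2.8)·K - 459.67 = 501.3.
K = (501.3 + 459.67) / (2.8) = 343.2.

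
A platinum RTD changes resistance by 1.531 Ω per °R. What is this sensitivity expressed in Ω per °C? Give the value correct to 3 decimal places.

Since only a temperature interval is involved, the additive offset between the scales drops out.
A change of 1°C is a change of 1.8°R, so per °C the value is 1.531 × 1.8 = 2.756.

2.756 Ω per °C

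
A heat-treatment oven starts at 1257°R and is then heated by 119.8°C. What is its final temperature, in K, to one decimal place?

818.1 K

Initial temperature in Celsius: (1257 - 491.67) × 5/9 = 425.1833°C.
Final Celsius temperature: 425.1833 + 119.8000 = 544.9833°C.
In kelvin: 544.9833 + 273.15 = 818.1 K.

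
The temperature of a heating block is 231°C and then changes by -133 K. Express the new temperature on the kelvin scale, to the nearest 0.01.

371.15 K

The 133 K change is an interval; Kelvin and Celsius degrees are the same size, so ΔC = -133°C.
Final Celsius temperature: 231.0000 - 133.0000 = 98.0000°C.
In kelvin: 98.0000 + 273.15 = 371.15 K.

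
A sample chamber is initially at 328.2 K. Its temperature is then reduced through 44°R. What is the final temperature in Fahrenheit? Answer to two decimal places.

Initial temperature in Celsius: 328.2 - 273.15 = 55.0500°C.
The 44°R change is an interval, so only the factor 5/9 applies: -44 × 5/9 = -24.4444°C.
Final Celsius temperature: 55.0500 - 24.4444 = 30.6056°C.
In Fahrenheit: 30.6056 × 1.8 + 32 = 87.09°F.

87.09°F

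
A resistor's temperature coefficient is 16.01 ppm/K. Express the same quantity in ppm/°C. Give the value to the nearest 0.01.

16.01 ppm/°C

The quantity depends on a temperature interval, so only the ratio of degree sizes applies; the offset between the scales is irrelevant.
A change of 1°C is a change of 1 K, so per °C the value is 16.01 × 1 = 16.01.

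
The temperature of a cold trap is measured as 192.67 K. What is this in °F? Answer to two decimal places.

In Celsius: 192.67 - 273.15 = -80.4800°C.
In Fahrenheit: -80.4800 × 1.8 + 32 = -112.86°F.

-112.86°F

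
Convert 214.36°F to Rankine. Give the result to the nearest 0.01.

In Celsius: (214.36 - 32) × 5/9 = 101.3111°C.
In Rankine: 101.3111 × 1.8 + 491.67 = 674.03°R.

674.03°R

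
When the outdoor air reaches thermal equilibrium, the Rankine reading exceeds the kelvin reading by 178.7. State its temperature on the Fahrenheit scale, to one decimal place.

Let x be the kelvin reading; then the Rankine reading is 1.8·x.
(1.8·x) - x = 178.7  ⇒  (0.8)·x = 178.7  ⇒  x = 223.3750 K.
In Celsius: 223.375 - 273.15 = -49.7750°C.
In Fahrenheit: -49.7750 × 1.8 + 32 = -57.6°F.

-57.6°F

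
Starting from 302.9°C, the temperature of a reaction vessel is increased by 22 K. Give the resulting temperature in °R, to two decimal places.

The 22 K change is an interval; Kelvin and Celsius degrees are the same size, so ΔC = +22°C.
Final Celsius temperature: 302.9000 + 22.0000 = 324.9000°C.
In Rankine: 324.9000 × 1.8 + 491.67 = 1076.49°R.

1076.49°R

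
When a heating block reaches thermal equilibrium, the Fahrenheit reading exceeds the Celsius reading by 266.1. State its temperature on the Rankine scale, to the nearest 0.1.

1018.4°R

Let x be the Celsius reading; then the Fahrenheit reading is 1.8·x + 32.
(1.8·x + 32) - x = 266.1  ⇒  (0.8)·x = 234.1  ⇒  x = 292.6250°C.
In Rankine: 292.6250 × 1.8 + 491.67 = 1018.4°R.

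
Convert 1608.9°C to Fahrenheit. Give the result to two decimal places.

2928.02°F

In Fahrenheit: 1608.9000 × 1.8 + 32 = 2928.02°F.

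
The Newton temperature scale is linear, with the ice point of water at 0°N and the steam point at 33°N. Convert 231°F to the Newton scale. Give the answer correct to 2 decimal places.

First in Celsius: (231 - 32) × 5/9 = 110.5556°C.
Linearly onto the Newton scale: 0 + (110.5556 / 100) × (33 - 0) = 36.48°N.

36.48°N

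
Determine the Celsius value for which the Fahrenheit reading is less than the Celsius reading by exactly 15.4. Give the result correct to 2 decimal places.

-59.25°C

Let C be the Celsius reading. The Fahrenheit reading is F = 1.8·C + 32.
Require F - C = -15.4: (0.8)·C + 32 = -15.4.
C = (-15.4 - 32) / (0.8) = -59.25.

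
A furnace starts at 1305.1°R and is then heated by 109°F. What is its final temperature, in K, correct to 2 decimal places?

785.61 K

Initial temperature in Celsius: (1305.1 - 491.67) × 5/9 = 451.9056°C.
The 109°F change is an interval, so only the factor 5/9 applies: +109 × 5/9 = +60.5556°C.
Final Celsius temperature: 451.9056 + 60.5556 = 512.4611°C.
In kelvin: 512.4611 + 273.15 = 785.61 K.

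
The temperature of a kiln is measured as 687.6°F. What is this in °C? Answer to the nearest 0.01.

In Celsius: (687.6 - 32) × 5/9 = 364.2222°C.

364.22°C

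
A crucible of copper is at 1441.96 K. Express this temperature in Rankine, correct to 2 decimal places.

In Celsius: 1441.96 - 273.15 = 1168.8100°C.
In Rankine: 1168.8100 × 1.8 + 491.67 = 2595.53°R.

2595.53°R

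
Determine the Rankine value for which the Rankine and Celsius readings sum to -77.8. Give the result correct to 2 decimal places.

Let R be the Rankine reading. The Celsius reading is C = 5/9·R - 273.15.
Require R + C = -77.8: (14/9)·R - 273.15 = -77.8.
R = (-77.8 + 273.15) / (14/9) = 125.58.

125.58°R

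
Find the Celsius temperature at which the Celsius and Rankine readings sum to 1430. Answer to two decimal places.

335.12°C

Let C be the Celsius reading. The Rankine reading is R = 1.8·C + 491.67.
Require C + R = 1430: (2.8)·C + 491.67 = 1430.
C = (1430 - 491.67) / (2.8) = 335.12.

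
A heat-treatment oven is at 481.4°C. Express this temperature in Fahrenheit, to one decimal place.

In Fahrenheit: 481.4000 × 1.8 + 32 = 898.5°F.

898.5°F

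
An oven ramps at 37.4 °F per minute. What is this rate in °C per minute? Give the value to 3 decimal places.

20.778 °C/minute

Since only a temperature interval is involved, the additive offset between the scales drops out.
A change of 1°F is a change of 5/9°C, so 37.4 × 5/9 = 20.778.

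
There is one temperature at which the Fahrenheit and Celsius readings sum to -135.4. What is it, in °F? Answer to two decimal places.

-75.61°F

Let F be the Fahrenheit reading. The Celsius reading is C = 5/9·F - 17.7778.
Require F + C = -135.4: (14/9)·F - 17.7778 = -135.4.
F = (-135.4 + 17.7778) / (14/9) = -75.61.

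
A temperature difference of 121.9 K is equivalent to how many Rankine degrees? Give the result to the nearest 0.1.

219.4°R

Only the scale ratio 1.8 matters for a change in temperature.
121.9 × 1.8 = 219.4.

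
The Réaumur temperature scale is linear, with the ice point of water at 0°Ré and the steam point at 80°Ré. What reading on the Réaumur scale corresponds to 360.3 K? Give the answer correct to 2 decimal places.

First in Celsius: 360.3 - 273.15 = 87.1500°C.
Linearly onto the Réaumur scale: 0 + (87.1500 / 100) × (80 - 0) = 69.72°Ré.

69.72°Ré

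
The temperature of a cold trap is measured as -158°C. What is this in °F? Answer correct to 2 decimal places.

-252.40°F

In Fahrenheit: -158.0000 × 1.8 + 32 = -252.40°F.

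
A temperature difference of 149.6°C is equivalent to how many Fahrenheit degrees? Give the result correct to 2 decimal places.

Only the scale ratio 1.8 matters for a change in temperature.
149.6 × 1.8 = 269.28.

269.28°F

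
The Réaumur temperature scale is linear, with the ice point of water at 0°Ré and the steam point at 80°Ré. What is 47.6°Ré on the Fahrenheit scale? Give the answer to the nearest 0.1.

139.1°F

Linear interpolation between the fixed points: C = (47.6 - 0) × 100 / (80 - 0) = 59.5000°C.
Then 59.5000 × 1.8 + 32 = 139.1°F.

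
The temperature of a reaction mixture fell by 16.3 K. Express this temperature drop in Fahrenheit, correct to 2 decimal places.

For a temperature interval the offset drops out; only the factor 1.8 applies.
16.3 × 1.8 = 29.34.

29.34°F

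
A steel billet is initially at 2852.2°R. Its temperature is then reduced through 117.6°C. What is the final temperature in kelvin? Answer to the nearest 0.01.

1466.96 K

Initial temperature in Celsius: (2852.2 - 491.67) × 5/9 = 1311.4056°C.
Final Celsius temperature: 1311.4056 - 117.6000 = 1193.8056°C.
In kelvin: 1193.8056 + 273.15 = 1466.96 K.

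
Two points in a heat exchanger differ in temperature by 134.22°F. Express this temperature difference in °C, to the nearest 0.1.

74.6°C

An interval of 1°F corresponds to 5/9°C.
134.22 × 5/9 = 74.6.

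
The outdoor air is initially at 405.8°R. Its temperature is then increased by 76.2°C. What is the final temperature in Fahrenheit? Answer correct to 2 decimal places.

83.29°F

Initial temperature in Celsius: (405.8 - 491.67) × 5/9 = -47.7056°C.
Final Celsius temperature: -47.7056 + 76.2000 = 28.4944°C.
In Fahrenheit: 28.4944 × 1.8 + 32 = 83.29°F.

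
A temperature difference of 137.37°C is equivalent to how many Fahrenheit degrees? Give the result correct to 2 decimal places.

For a temperature interval the offset drops out; only the factor 1.8 applies.
137.37 × 1.8 = 247.27.

247.27°F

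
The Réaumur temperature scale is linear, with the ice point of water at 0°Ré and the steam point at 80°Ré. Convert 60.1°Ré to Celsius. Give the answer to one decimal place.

Linear interpolation between the fixed points: C = (60.1 - 0) × 100 / (80 - 0) = 75.1250°C.

75.1°C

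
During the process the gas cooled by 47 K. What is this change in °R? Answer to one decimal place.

84.6°R

Only the scale ratio 1.8 matters for a change in temperature.
47 × 1.8 = 84.6.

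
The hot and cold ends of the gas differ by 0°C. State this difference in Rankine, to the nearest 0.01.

0.00°R

For a temperature interval the offset drops out; only the factor 1.8 applies.
0 × 1.8 = 0.00.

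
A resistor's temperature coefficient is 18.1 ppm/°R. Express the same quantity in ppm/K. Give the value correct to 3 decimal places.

Since only a temperature interval is involved, the additive offset between the scales drops out.
A change of 1 K is a change of 1.8°R, so per K the value is 18.1 × 1.8 = 32.580.

32.580 ppm/K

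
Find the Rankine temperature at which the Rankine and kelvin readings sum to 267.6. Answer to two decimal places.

172.03°R

Let R be the Rankine reading. The kelvin reading is K = 5/9·R.
Require R + K = 267.6: (14/9)·R = 267.6.
R = (267.6) / (14/9) = 172.03.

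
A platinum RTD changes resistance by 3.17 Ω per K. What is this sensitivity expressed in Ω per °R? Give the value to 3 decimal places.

1.761 Ω per °R

The quantity depends on a temperature interval, so only the ratio of degree sizes applies; the offset between the scales is irrelevant.
A change of 1°R is a change of 5/9 K, so per °R the value is 3.17 × 5/9 = 1.761.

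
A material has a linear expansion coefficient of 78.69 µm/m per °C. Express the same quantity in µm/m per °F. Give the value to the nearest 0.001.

The quantity depends on a temperature interval, so only the ratio of degree sizes applies; the offset between the scales is irrelevant.
A change of 1°F is a change of 5/9°C, so per °F the value is 78.69 × 5/9 = 43.717.

43.717 µm/m per °F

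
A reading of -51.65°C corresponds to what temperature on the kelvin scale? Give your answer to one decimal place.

221.5 K

In kelvin: -51.6500 + 273.15 = 221.5 K.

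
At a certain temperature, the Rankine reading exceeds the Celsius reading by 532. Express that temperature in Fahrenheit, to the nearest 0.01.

Let x be the Celsius reading; then the Rankine reading is 1.8·x + 491.67.
(1.8·x + 491.67) - x = 532  ⇒  (0.8)·x = 40.33  ⇒  x = 50.4125°C.
In Fahrenheit: 50.4125 × 1.8 + 32 = 122.74°F.

122.74°F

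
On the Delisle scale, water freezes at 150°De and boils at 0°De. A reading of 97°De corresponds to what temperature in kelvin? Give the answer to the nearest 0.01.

Linear interpolation between the fixed points: C = (97 - 150) × 100 / (0 - 150) = 35.3333°C.
Then 35.3333 + 273.15 = 308.48 K.

308.48 K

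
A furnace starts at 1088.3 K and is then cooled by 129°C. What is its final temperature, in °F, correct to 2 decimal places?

Initial temperature in Celsius: 1088.3 - 273.15 = 815.1500°C.
Final Celsius temperature: 815.1500 - 129.0000 = 686.1500°C.
In Fahrenheit: 686.1500 × 1.8 + 32 = 1267.07°F.

1267.07°F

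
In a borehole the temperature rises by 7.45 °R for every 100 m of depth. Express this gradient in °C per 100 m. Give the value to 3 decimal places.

4.139 °C/100 m

Since only a temperature interval is involved, the additive offset between the scales drops out.
A change of 1°R is a change of 5/9°C, so 7.45 × 5/9 = 4.139.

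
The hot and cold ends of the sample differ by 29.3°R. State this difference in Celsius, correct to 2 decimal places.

16.28°C

For a temperature interval the offset drops out; only the factor 5/9 applies.
29.3 × 5/9 = 16.28.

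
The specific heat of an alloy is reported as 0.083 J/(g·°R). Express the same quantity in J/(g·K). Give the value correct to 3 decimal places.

0.149 J/(g·K)

The quantity depends on a temperature interval, so only the ratio of degree sizes applies; the offset between the scales is irrelevant.
A change of 1 K is a change of 1.8°R, so per K the value is 0.083 × 1.8 = 0.149.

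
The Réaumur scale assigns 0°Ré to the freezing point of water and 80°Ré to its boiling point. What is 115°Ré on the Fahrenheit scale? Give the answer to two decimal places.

Linear interpolation between the fixed points: C = (115 - 0) × 100 / (80 - 0) = 143.7500°C.
Then 143.7500 × 1.8 + 32 = 290.75°F.

290.75°F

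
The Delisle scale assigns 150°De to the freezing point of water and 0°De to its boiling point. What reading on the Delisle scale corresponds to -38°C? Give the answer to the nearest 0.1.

207.0°De

Linearly onto the Delisle scale: 150 + (-38.0000 / 100) × (0 - 150) = 207.0°De.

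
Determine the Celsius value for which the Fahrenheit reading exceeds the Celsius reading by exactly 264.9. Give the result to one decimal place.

291.1°C

Let C be the Celsius reading. The Fahrenheit reading is F = 1.8·C + 32.
Require F - C = 264.9: (0.8)·C + 32 = 264.9.
C = (264.9 - 32) / (0.8) = 291.1.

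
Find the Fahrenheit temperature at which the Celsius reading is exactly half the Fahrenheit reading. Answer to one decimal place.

Let F be the Fahrenheit reading. The Celsius reading is C = 5/9·F - 17.7778.
Require C = 0.5·F: 5/9·F - 17.7778 = 0.5·F.
(1/18)·F = 17.7778  ⇒  F = 320.0.

320.0°F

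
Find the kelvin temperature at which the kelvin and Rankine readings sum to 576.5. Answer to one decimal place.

Let K be the kelvin reading. The Rankine reading is R = 1.8·K.
Require K + R = 576.5: (2.8)·K = 576.5.
K = (576.5) / (2.8) = 205.9.

205.9 K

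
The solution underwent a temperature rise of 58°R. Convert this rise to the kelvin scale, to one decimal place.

An interval of 1°R corresponds to 5/9 K.
58 × 5/9 = 32.2.

32.2 K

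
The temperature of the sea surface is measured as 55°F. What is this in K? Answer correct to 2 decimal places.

285.93 K

In Celsius: (55 - 32) × 5/9 = 12.7778°C.
In kelvin: 12.7778 + 273.15 = 285.93 K.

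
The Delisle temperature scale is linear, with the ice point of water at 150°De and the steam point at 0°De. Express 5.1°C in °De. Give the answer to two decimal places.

142.35°De

Linearly onto the Delisle scale: 150 + (5.1000 / 100) × (0 - 150) = 142.35°De.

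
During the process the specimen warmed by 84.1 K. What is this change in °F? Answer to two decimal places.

Only the scale ratio 1.8 matters for a change in temperature.
84.1 × 1.8 = 151.38.

151.38°F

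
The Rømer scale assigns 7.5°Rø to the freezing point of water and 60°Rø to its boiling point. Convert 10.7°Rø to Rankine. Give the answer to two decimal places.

502.64°R

Linear interpolation between the fixed points: C = (10.7 - 7.5) × 100 / (60 - 7.5) = 6.0952°C.
Then 6.0952 × 1.8 + 491.67 = 502.64°R.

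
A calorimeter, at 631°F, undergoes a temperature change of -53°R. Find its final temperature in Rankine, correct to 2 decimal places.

1037.67°R

Initial temperature in Celsius: (631 - 32) × 5/9 = 332.7778°C.
The 53°R change is an interval, so only the factor 5/9 applies: -53 × 5/9 = -29.4444°C.
Final Celsius temperature: 332.7778 - 29.4444 = 303.3333°C.
In Rankine: 303.3333 × 1.8 + 491.67 = 1037.67°R.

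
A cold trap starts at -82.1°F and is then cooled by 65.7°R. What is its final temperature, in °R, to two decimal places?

Initial temperature in Celsius: (-82.1 - 32) × 5/9 = -63.3889°C.
The 65.7°R change is an interval, so only the factor 5/9 applies: -65.7 × 5/9 = -36.5000°C.
Final Celsius temperature: -63.3889 - 36.5000 = -99.8889°C.
In Rankine: -99.8889 × 1.8 + 491.67 = 311.87°R.

311.87°R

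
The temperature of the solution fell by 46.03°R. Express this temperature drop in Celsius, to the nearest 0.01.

An interval of 1°R corresponds to 5/9°C.
46.03 × 5/9 = 25.57.

25.57°C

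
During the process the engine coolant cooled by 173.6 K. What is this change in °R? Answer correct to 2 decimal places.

312.48°R

An interval of 1 K corresponds to 1.8°R.
173.6 × 1.8 = 312.48.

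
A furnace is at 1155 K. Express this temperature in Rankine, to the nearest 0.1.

2079.0°R

In Celsius: 1155 - 273.15 = 881.8500°C.
In Rankine: 881.8500 × 1.8 + 491.67 = 2079.0°R.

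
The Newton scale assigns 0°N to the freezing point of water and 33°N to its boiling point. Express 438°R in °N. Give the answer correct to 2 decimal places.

First in Celsius: (438 - 491.67) × 5/9 = -29.8167°C.
Linearly onto the Newton scale: 0 + (-29.8167 / 100) × (33 - 0) = -9.84°N.

-9.84°N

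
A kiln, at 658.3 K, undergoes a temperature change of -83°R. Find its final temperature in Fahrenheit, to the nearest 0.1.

642.3°F

Initial temperature in Celsius: 658.3 - 273.15 = 385.1500°C.
The 83°R change is an interval, so only the factor 5/9 applies: -83 × 5/9 = -46.1111°C.
Final Celsius temperature: 385.1500 - 46.1111 = 339.0389°C.
In Fahrenheit: 339.0389 × 1.8 + 32 = 642.3°F.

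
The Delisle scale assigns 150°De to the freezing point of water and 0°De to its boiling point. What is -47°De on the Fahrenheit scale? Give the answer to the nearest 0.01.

Linear interpolation between the fixed points: C = (-47 - 150) × 100 / (0 - 150) = 131.3333°C.
Then 131.3333 × 1.8 + 32 = 268.40°F.

268.40°F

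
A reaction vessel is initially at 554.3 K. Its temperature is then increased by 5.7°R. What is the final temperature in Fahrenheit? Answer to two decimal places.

543.77°F

Initial temperature in Celsius: 554.3 - 273.15 = 281.1500°C.
The 5.7°R change is an interval, so only the factor 5/9 applies: +5.7 × 5/9 = +3.1667°C.
Final Celsius temperature: 281.1500 + 3.1667 = 284.3167°C.
In Fahrenheit: 284.3167 × 1.8 + 32 = 543.77°F.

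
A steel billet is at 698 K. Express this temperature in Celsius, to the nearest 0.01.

In Celsius: 698 - 273.15 = 424.8500°C.

424.85°C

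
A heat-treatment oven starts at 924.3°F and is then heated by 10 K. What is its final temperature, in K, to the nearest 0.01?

Initial temperature in Celsius: (924.3 - 32) × 5/9 = 495.7222°C.
The 10 K change is an interval; Kelvin and Celsius degrees are the same size, so ΔC = +10°C.
Final Celsius temperature: 495.7222 + 10.0000 = 505.7222°C.
In kelvin: 505.7222 + 273.15 = 778.87 K.

778.87 K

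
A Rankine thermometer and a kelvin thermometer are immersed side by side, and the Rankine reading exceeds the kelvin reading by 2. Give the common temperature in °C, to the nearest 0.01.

-270.65°C

Let x be the Rankine reading; then the kelvin reading is 5/9·x.
(5/9·x) - x = -2  ⇒  (-4/9)·x = -2  ⇒  x = 4.5000°R.
In Celsius: (4.5 - 491.67) × 5/9 = -270.65°C.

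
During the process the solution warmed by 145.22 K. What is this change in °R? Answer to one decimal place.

An interval of 1 K corresponds to 1.8°R.
145.22 × 1.8 = 261.4.

261.4°R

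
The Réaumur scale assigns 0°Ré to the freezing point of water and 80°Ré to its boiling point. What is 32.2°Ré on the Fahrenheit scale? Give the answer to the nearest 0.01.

Linear interpolation between the fixed points: C = (32.2 - 0) × 100 / (80 - 0) = 40.2500°C.
Then 40.2500 × 1.8 + 32 = 104.45°F.

104.45°F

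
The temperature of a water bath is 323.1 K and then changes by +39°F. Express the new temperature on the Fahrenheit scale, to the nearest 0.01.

160.91°F

Initial temperature in Celsius: 323.1 - 273.15 = 49.9500°C.
The 39°F change is an interval, so only the factor 5/9 applies: +39 × 5/9 = +21.6667°C.
Final Celsius temperature: 49.9500 + 21.6667 = 71.6167°C.
In Fahrenheit: 71.6167 × 1.8 + 32 = 160.91°F.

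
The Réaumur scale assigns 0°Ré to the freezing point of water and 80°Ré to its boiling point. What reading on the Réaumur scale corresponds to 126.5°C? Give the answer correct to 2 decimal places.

Linearly onto the Réaumur scale: 0 + (126.5000 / 100) × (80 - 0) = 101.20°Ré.

101.20°Ré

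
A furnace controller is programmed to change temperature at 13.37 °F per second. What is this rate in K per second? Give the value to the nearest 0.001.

7.428 K/second

The quantity depends on a temperature interval, so only the ratio of degree sizes applies; the offset between the scales is irrelevant.
A change of 1°F is a change of 5/9 K, so 13.37 × 5/9 = 7.428.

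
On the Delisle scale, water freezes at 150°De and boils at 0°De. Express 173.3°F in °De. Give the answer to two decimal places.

First in Celsius: (173.3 - 32) × 5/9 = 78.5000°C.
Linearly onto the Delisle scale: 150 + (78.5000 / 100) × (0 - 150) = 32.25°De.

32.25°De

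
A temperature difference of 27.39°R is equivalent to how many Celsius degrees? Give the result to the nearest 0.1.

Only the scale ratio 5/9 matters for a change in temperature.
27.39 × 5/9 = 15.2.

15.2°C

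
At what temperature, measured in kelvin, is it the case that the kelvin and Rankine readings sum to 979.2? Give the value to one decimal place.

Let K be the kelvin reading. The Rankine reading is R = 1.8·K.
Require K + R = 979.2: (2.8)·K = 979.2.
K = (979.2) / (2.8) = 349.7.

349.7 K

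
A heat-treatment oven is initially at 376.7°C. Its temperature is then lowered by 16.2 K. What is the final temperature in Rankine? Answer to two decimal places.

1140.57°R

The 16.2 K change is an interval; Kelvin and Celsius degrees are the same size, so ΔC = -16.2°C.
Final Celsius temperature: 376.7000 - 16.2000 = 360.5000°C.
In Rankine: 360.5000 × 1.8 + 491.67 = 1140.57°R.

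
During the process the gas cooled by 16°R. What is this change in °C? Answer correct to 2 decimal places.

An interval of 1°R corresponds to 5/9°C.
16 × 5/9 = 8.89.

8.89°C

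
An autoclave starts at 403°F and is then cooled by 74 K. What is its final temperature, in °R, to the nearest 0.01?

Initial temperature in Celsius: (403 - 32) × 5/9 = 206.1111°C.
The 74 K change is an interval; Kelvin and Celsius degrees are the same size, so ΔC = -74°C.
Final Celsius temperature: 206.1111 - 74.0000 = 132.1111°C.
In Rankine: 132.1111 × 1.8 + 491.67 = 729.47°R.

729.47°R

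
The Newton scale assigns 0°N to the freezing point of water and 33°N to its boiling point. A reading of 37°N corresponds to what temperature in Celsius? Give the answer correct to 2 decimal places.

Linear interpolation between the fixed points: C = (37 - 0) × 100 / (33 - 0) = 112.1212°C.

112.12°C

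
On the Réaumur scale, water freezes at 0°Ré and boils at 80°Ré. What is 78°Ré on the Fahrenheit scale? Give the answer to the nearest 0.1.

207.5°F

Linear interpolation between the fixed points: C = (78 - 0) × 100 / (80 - 0) = 97.5000°C.
Then 97.5000 × 1.8 + 32 = 207.5°F.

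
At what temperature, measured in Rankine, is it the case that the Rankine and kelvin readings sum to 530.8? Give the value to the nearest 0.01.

341.23°R

Let R be the Rankine reading. The kelvin reading is K = 5/9·R.
Require R + K = 530.8: (14/9)·R = 530.8.
R = (530.8) / (14/9) = 341.23.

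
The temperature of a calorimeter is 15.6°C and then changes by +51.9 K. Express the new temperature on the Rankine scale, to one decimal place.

The 51.9 K change is an interval; Kelvin and Celsius degrees are the same size, so ΔC = +51.9°C.
Final Celsius temperature: 15.6000 + 51.9000 = 67.5000°C.
In Rankine: 67.5000 × 1.8 + 491.67 = 613.2°R.

613.2°R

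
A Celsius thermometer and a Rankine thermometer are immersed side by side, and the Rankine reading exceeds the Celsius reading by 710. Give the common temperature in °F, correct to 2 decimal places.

Let x be the Celsius reading; then the Rankine reading is 1.8·x + 491.67.
(1.8·x + 491.67) - x = 710  ⇒  (0.8)·x = 218.33  ⇒  x = 272.9125°C.
In Fahrenheit: 272.9125 × 1.8 + 32 = 523.24°F.

523.24°F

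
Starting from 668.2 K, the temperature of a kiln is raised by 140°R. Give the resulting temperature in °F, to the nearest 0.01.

Initial temperature in Celsius: 668.2 - 273.15 = 395.0500°C.
The 140°R change is an interval, so only the factor 5/9 applies: +140 × 5/9 = +77.7778°C.
Final Celsius temperature: 395.0500 + 77.7778 = 472.8278°C.
In Fahrenheit: 472.8278 × 1.8 + 32 = 883.09°F.

883.09°F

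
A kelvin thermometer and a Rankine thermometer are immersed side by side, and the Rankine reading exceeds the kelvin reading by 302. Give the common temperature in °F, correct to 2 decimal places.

219.83°F

Let x be the kelvin reading; then the Rankine reading is 1.8·x.
(1.8·x) - x = 302  ⇒  (0.8)·x = 302  ⇒  x = 377.5000 K.
In Celsius: 377.5 - 273.15 = 104.3500°C.
In Fahrenheit: 104.3500 × 1.8 + 32 = 219.83°F.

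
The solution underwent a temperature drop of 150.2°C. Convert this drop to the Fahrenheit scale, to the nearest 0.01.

270.36°F

For a temperature interval the offset drops out; only the factor 1.8 applies.
150.2 × 1.8 = 270.36.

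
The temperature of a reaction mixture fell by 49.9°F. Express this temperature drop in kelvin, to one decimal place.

Only the scale ratio 5/9 matters for a change in temperature.
49.9 × 5/9 = 27.7.

27.7 K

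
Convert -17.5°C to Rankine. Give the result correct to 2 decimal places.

In Rankine: -17.5000 × 1.8 + 491.67 = 460.17°R.

460.17°R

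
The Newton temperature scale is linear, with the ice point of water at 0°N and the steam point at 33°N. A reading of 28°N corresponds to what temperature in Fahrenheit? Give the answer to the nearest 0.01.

184.73°F

Linear interpolation between the fixed points: C = (28 - 0) × 100 / (33 - 0) = 84.8485°C.
Then 84.8485 × 1.8 + 32 = 184.73°F.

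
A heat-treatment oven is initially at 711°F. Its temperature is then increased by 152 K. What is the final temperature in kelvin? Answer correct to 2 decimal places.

Initial temperature in Celsius: (711 - 32) × 5/9 = 377.2222°C.
The 152 K change is an interval; Kelvin and Celsius degrees are the same size, so ΔC = +152°C.
Final Celsius temperature: 377.2222 + 152.0000 = 529.2222°C.
In kelvin: 529.2222 + 273.15 = 802.37 K.

802.37 K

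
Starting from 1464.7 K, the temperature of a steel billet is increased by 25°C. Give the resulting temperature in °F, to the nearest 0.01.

2221.79°F

Initial temperature in Celsius: 1464.7 - 273.15 = 1191.5500°C.
Final Celsius temperature: 1191.5500 + 25.0000 = 1216.5500°C.
In Fahrenheit: 1216.5500 × 1.8 + 32 = 2221.79°F.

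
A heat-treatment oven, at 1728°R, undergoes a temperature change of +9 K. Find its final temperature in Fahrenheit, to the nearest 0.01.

1284.53°F

Initial temperature in Celsius: (1728 - 491.67) × 5/9 = 686.8500°C.
The 9 K change is an interval; Kelvin and Celsius degrees are the same size, so ΔC = +9°C.
Final Celsius temperature: 686.8500 + 9.0000 = 695.8500°C.
In Fahrenheit: 695.8500 × 1.8 + 32 = 1284.53°F.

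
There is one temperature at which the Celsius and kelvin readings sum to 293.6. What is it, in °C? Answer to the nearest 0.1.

10.2°C

Let C be the Celsius reading. The kelvin reading is K = 1·C + 273.15.
Require C + K = 293.6: (2)·C + 273.15 = 293.6.
C = (293.6 - 273.15) / (2) = 10.2.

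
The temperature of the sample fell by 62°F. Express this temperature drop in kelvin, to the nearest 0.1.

Only the scale ratio 5/9 matters for a change in temperature.
62 × 5/9 = 34.4.

34.4 K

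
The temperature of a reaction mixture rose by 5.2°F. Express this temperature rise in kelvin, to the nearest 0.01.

An interval of 1°F corresponds to 5/9 K.
5.2 × 5/9 = 2.89.

2.89 K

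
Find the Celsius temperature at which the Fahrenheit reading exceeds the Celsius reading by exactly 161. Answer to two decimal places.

161.25°C

Let C be the Celsius reading. The Fahrenheit reading is F = 1.8·C + 32.
Require F - C = 161: (0.8)·C + 32 = 161.
C = (161 - 32) / (0.8) = 161.25.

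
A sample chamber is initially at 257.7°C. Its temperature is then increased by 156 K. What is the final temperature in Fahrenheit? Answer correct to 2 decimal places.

776.66°F

The 156 K change is an interval; Kelvin and Celsius degrees are the same size, so ΔC = +156°C.
Final Celsius temperature: 257.7000 + 156.0000 = 413.7000°C.
In Fahrenheit: 413.7000 × 1.8 + 32 = 776.66°F.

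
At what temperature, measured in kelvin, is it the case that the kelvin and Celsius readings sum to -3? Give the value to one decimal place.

135.1 K

Let K be the kelvin reading. The Celsius reading is C = 1·K - 273.15.
Require K + C = -3: (2)·K - 273.15 = -3.
K = (-3 + 273.15) / (2) = 135.1.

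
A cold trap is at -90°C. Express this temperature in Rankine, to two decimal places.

329.67°R

In Rankine: -90.0000 × 1.8 + 491.67 = 329.67°R.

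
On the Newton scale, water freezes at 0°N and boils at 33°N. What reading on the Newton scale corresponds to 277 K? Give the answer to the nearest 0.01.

1.27°N

First in Celsius: 277 - 273.15 = 3.8500°C.
Linearly onto the Newton scale: 0 + (3.8500 / 100) × (33 - 0) = 1.27°N.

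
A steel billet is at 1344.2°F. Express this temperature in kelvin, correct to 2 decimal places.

In Celsius: (1344.2 - 32) × 5/9 = 729.0000°C.
In kelvin: 729.0000 + 273.15 = 1002.15 K.

1002.15 K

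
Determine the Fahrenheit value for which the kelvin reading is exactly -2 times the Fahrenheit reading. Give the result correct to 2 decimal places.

-99.93°F

Let F be the Fahrenheit reading. The kelvin reading is K = 5/9·F + 255.372.
Require K = -2·F: 5/9·F + 255.372 = -2·F.
(23/9)·F = -255.372  ⇒  F = -99.93.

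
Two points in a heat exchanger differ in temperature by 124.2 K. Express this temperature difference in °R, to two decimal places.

223.56°R

For a temperature interval the offset drops out; only the factor 1.8 applies.
124.2 × 1.8 = 223.56.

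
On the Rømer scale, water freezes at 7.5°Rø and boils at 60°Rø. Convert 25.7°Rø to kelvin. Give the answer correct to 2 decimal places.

Linear interpolation between the fixed points: C = (25.7 - 7.5) × 100 / (60 - 7.5) = 34.6667°C.
Then 34.6667 + 273.15 = 307.82 K.

307.82 K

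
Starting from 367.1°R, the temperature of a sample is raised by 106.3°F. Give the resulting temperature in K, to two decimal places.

Initial temperature in Celsius: (367.1 - 491.67) × 5/9 = -69.2056°C.
The 106.3°F change is an interval, so only the factor 5/9 applies: +106.3 × 5/9 = +59.0556°C.
Final Celsius temperature: -69.2056 + 59.0556 = -10.1500°C.
In kelvin: -10.1500 + 273.15 = 263.00 K.

263.00 K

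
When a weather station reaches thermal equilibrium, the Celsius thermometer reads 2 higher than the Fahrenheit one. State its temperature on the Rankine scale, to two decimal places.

415.17°R

Let x be the Fahrenheit reading; then the Celsius reading is 5/9·x - 17.7778.
(5/9·x - 17.7778) - x = 2  ⇒  (-4/9)·x = 19.7778  ⇒  x = -44.5000°F.
In Celsius: (-44.5 - 32) × 5/9 = -42.5000°C.
In Rankine: -42.5000 × 1.8 + 491.67 = 415.17°R.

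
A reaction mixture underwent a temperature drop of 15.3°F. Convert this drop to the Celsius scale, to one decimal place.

8.5°C

An interval of 1°F corresponds to 5/9°C.
15.3 × 5/9 = 8.5.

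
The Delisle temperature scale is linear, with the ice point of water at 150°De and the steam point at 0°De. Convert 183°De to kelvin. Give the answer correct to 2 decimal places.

Linear interpolation between the fixed points: C = (183 - 150) × 100 / (0 - 150) = -22.0000°C.
Then -22.0000 + 273.15 = 251.15 K.

251.15 K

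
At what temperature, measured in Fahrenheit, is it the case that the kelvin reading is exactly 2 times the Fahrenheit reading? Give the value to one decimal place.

176.8°F

Let F be the Fahrenheit reading. The kelvin reading is K = 5/9·F + 255.372.
Require K = 2·F: 5/9·F + 255.372 = 2·F.
(-13/9)·F = -255.372  ⇒  F = 176.8.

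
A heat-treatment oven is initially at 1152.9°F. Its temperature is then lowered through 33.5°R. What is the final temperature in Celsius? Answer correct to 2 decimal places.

Initial temperature in Celsius: (1152.9 - 32) × 5/9 = 622.7222°C.
The 33.5°R change is an interval, so only the factor 5/9 applies: -33.5 × 5/9 = -18.6111°C.
Final Celsius temperature: 622.7222 - 18.6111 = 604.1111°C.

604.11°C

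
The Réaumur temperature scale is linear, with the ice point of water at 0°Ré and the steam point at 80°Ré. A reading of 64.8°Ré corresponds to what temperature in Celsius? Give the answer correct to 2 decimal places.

81.00°C

Linear interpolation between the fixed points: C = (64.8 - 0) × 100 / (80 - 0) = 81.0000°C.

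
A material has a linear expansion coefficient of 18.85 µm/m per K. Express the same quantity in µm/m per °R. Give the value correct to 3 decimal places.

10.472 µm/m per °R

Since only a temperature interval is involved, the additive offset between the scales drops out.
A change of 1°R is a change of 5/9 K, so per °R the value is 18.85 × 5/9 = 10.472.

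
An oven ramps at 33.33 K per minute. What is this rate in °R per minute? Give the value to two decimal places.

The quantity depends on a temperature interval, so only the ratio of degree sizes applies; the offset between the scales is irrelevant.
A change of 1 K is a change of 1.8°R, so 33.33 × 1.8 = 59.99.

59.99 °R/minute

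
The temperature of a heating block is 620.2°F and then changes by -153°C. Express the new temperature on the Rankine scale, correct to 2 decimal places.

804.47°R

Initial temperature in Celsius: (620.2 - 32) × 5/9 = 326.7778°C.
Final Celsius temperature: 326.7778 - 153.0000 = 173.7778°C.
In Rankine: 173.7778 × 1.8 + 491.67 = 804.47°R.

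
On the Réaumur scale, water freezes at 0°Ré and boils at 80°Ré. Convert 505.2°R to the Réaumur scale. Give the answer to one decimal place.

6.0°Ré

First in Celsius: (505.2 - 491.67) × 5/9 = 7.5167°C.
Linearly onto the Réaumur scale: 0 + (7.5167 / 100) × (80 - 0) = 6.0°Ré.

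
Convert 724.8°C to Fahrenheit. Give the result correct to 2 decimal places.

1336.64°F

In Fahrenheit: 724.8000 × 1.8 + 32 = 1336.64°F.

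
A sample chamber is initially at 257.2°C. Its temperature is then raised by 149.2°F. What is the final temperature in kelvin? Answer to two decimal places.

613.24 K

The 149.2°F change is an interval, so only the factor 5/9 applies: +149.2 × 5/9 = +82.8889°C.
Final Celsius temperature: 257.2000 + 82.8889 = 340.0889°C.
In kelvin: 340.0889 + 273.15 = 613.24 K.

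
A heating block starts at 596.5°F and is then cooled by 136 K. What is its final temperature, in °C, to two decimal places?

177.61°C

Initial temperature in Celsius: (596.5 - 32) × 5/9 = 313.6111°C.
The 136 K change is an interval; Kelvin and Celsius degrees are the same size, so ΔC = -136°C.
Final Celsius temperature: 313.6111 - 136.0000 = 177.6111°C.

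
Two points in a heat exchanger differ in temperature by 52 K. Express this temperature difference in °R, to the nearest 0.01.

An interval of 1 K corresponds to 1.8°R.
52 × 1.8 = 93.60.

93.60°R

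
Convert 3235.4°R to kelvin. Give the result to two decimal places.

1797.44 K

In Celsius: (3235.4 - 491.67) × 5/9 = 1524.2944°C.
In kelvin: 1524.2944 + 273.15 = 1797.44 K.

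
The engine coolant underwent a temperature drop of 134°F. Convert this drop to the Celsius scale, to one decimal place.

For a temperature interval the offset drops out; only the factor 5/9 applies.
134 × 5/9 = 74.4.

74.4°C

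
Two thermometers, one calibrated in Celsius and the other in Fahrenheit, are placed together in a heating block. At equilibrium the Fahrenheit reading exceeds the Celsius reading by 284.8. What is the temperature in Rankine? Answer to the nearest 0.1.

Let x be the Celsius reading; then the Fahrenheit reading is 1.8·x + 32.
(1.8·x + 32) - x = 284.8  ⇒  (0.8)·x = 252.8  ⇒  x = 316.0000°C.
In Rankine: 316.0000 × 1.8 + 491.67 = 1060.5°R.

1060.5°R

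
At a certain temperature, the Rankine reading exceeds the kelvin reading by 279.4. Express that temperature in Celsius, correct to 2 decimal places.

76.10°C

Let x be the kelvin reading; then the Rankine reading is 1.8·x.
(1.8·x) - x = 279.4  ⇒  (0.8)·x = 279.4  ⇒  x = 349.2500 K.
In Celsius: 349.25 - 273.15 = 76.10°C.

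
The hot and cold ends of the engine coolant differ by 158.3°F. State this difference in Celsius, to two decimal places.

For a temperature interval the offset drops out; only the factor 5/9 applies.
158.3 × 5/9 = 87.94.

87.94°C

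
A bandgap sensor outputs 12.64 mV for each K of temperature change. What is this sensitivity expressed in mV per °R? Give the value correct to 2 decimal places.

7.02 mV per °R

The quantity depends on a temperature interval, so only the ratio of degree sizes applies; the offset between the scales is irrelevant.
A change of 1°R is a change of 5/9 K, so per °R the value is 12.64 × 5/9 = 7.02.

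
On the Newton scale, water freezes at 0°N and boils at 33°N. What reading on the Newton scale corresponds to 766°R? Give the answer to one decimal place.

First in Celsius: (766 - 491.67) × 5/9 = 152.4056°C.
Linearly onto the Newton scale: 0 + (152.4056 / 100) × (33 - 0) = 50.3°N.

50.3°N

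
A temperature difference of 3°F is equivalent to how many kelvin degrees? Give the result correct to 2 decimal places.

1.67 K

For a temperature interval the offset drops out; only the factor 5/9 applies.
3 × 5/9 = 1.67.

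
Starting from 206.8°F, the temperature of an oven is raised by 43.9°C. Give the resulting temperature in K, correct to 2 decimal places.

Initial temperature in Celsius: (206.8 - 32) × 5/9 = 97.1111°C.
Final Celsius temperature: 97.1111 + 43.9000 = 141.0111°C.
In kelvin: 141.0111 + 273.15 = 414.16 K.

414.16 K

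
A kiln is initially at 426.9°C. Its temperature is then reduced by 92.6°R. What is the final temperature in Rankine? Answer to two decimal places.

The 92.6°R change is an interval, so only the factor 5/9 applies: -92.6 × 5/9 = -51.4444°C.
Final Celsius temperature: 426.9000 - 51.4444 = 375.4556°C.
In Rankine: 375.4556 × 1.8 + 491.67 = 1167.49°R.

1167.49°R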